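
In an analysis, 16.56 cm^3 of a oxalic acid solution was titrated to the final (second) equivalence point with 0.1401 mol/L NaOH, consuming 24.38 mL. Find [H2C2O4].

n(NaOH) = 0.1401 x 0.02438 = 0.003416 mol.
At the final (second) equivalence point, 2 mol OH^- react per mol H2C2O4, so n(H2C2O4) = 0.003416 / 2 = 0.001708 mol.
[H2C2O4] = 0.001708 / 0.01656 L = 0.103 M.

0.103 M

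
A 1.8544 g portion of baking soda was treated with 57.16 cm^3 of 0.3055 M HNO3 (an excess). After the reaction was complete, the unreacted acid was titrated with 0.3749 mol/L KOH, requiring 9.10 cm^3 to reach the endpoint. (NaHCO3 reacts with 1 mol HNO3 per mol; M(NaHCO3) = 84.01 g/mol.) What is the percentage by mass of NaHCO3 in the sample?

63.7%

Total n(HNO3) added = 0.3055 x 0.05716 = 0.01746 mol.
n(KOH) used = 0.3749 x 0.009100 = 0.003412 mol, which equals the excess n(HNO3).
So n(HNO3) consumed by the sample = 0.01746 - 0.003412 = 0.01405 mol.
n(NaHCO3) = 0.01405 / 1 = 0.01405 mol.
mass NaHCO3 = 0.01405 x 84.01 = 1.180 g, so %NaHCO3 = 1.180/1.8544 x 100 = 63.7%.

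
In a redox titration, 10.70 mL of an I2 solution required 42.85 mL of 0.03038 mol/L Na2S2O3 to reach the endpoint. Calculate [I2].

0.0608 M

n(Na2S2O3) = 0.03038 x 0.04285 = 0.001302 mol.
From the balanced equation, 2 mol Na2S2O3 reacts with 1 mol I2, so n(I2) = 0.001302 x 1/2 = 0.0006509 mol.
[I2] = 0.0006509 / 0.01070 L = 0.0608 M.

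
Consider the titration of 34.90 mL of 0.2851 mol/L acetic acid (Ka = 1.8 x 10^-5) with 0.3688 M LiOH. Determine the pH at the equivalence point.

n(CH3COOH) = 0.2851 x 0.03490 = 0.009950 mol; V(LiOH) at equivalence = 0.009950/0.3688 = 0.02698 L.
At equivalence all the acid is converted to CH3COO-; total volume = 0.03490 + 0.02698 = 0.06188 L, so [CH3COO-] = 0.009950/0.06188 = 0.1608 M.
Kb = Kw/Ka = 1.0e-14 / 1.8 x 10^-5 = 5.56e-10.
[OH^-] = sqrt(Kb x [CH3COO-]) = sqrt(5.56e-10 x 0.1608) = 9.45e-6 M.
pOH = 5.02, so pH = 14.00 - 5.02 = 8.98.

8.98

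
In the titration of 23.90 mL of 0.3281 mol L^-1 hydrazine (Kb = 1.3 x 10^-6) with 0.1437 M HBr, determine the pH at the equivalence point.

4.56

n(N2H4) = 0.3281 x 0.02390 = 0.007842 mol; V(HBr) at equivalence = 0.007842/0.1437 = 0.05457 L.
At equivalence the base is fully converted to N2H5+; total volume = 0.07847 L, so [N2H5+] = 0.007842/0.07847 = 0.09993 M.
Ka(N2H5+) = Kw/Kb = 1.0e-14 / 1.3 x 10^-6 = 7.69e-9.
[H^+] = sqrt(Ka x [N2H5+]) = sqrt(7.69e-9 x 0.09993) = 2.77e-5 M.
pH = -log(2.77e-5) = 4.56.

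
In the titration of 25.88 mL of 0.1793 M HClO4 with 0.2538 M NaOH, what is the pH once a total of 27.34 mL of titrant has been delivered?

n(acid) = 0.1793 x 0.02588 = 0.004640 mol; n(NaOH) added = 0.2538 x 0.02734 = 0.006939 mol.
Base is in excess by 0.006939 - 0.004640 = 0.002299 mol in a total volume of 0.05322 L.
[OH^-] = 0.002299/0.05322 = 0.04319 M, so pOH = 1.36 and pH = 14.00 - 1.36 = 12.64.

12.64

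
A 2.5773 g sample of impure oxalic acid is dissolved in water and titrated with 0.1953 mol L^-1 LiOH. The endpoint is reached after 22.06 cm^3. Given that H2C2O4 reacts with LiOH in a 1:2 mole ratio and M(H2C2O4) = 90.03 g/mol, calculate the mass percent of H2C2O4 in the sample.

7.52%

n(LiOH) = 0.1953 x 0.02206 = 0.004308 mol.
n(H2C2O4) = 0.004308 / 2 = 0.002154 mol.
mass of H2C2O4 = 0.002154 x 90.03 = 0.1939 g.
% purity = 0.1939 / 2.5773 x 100 = 7.52%.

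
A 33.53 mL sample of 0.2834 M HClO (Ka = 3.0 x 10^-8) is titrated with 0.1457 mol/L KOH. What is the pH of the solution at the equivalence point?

10.25

n(HClO) = 0.2834 x 0.03353 = 0.009502 mol; V(KOH) at equivalence = 0.009502/0.1457 = 0.06522 L.
At equivalence all the acid is converted to ClO-; total volume = 0.03353 + 0.06522 = 0.09875 L, so [ClO-] = 0.009502/0.09875 = 0.09623 M.
Kb = Kw/Ka = 1.0e-14 / 3.0 x 10^-8 = 3.33e-7.
[OH^-] = sqrt(Kb x [ClO-]) = sqrt(3.33e-7 x 0.09623) = 0.000179 M.
pOH = 3.75, so pH = 14.00 - 3.75 = 10.25.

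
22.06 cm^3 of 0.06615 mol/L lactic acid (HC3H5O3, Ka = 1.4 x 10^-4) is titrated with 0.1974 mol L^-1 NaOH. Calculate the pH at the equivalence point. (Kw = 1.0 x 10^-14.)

8.27

n(HC3H5O3) = 0.06615 x 0.02206 = 0.001459 mol; V(NaOH) at equivalence = 0.001459/0.1974 = 0.007392 L.
At equivalence all the acid is converted to C3H5O3-; total volume = 0.02206 + 0.007392 = 0.02945 L, so [C3H5O3-] = 0.001459/0.02945 = 0.04955 M.
Kb = Kw/Ka = 1.0e-14 / 1.4 x 10^-4 = 7.14e-11.
[OH^-] = sqrt(Kb x [C3H5O3-]) = sqrt(7.14e-11 x 0.04955) = 1.88e-6 M.
pOH = 5.73, so pH = 14.00 - 5.73 = 8.27.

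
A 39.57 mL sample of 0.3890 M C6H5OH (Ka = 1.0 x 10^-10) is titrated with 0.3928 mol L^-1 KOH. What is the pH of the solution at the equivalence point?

11.65

n(C6H5OH) = 0.3890 x 0.03957 = 0.01539 mol; V(KOH) at equivalence = 0.01539/0.3928 = 0.03919 L.
At equivalence all the acid is converted to C6H5O-; total volume = 0.03957 + 0.03919 = 0.07876 L, so [C6H5O-] = 0.01539/0.07876 = 0.1954 M.
Kb = Kw/Ka = 1.0e-14 / 1.0 x 10^-10 = 0.000100.
[OH^-] = sqrt(Kb x [C6H5O-]) = sqrt(0.000100 x 0.1954) = 0.00442 M.
pOH = 2.35, so pH = 14.00 - 2.35 = 11.65.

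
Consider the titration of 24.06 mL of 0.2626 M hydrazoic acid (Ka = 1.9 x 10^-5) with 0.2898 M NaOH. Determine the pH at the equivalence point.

n(HN3) = 0.2626 x 0.02406 = 0.006318 mol; V(NaOH) at equivalence = 0.006318/0.2898 = 0.02180 L.
At equivalence all the acid is converted to N3-; total volume = 0.02406 + 0.02180 = 0.04586 L, so [N3-] = 0.006318/0.04586 = 0.1378 M.
Kb = Kw/Ka = 1.0e-14 / 1.9 x 10^-5 = 5.26e-10.
[OH^-] = sqrt(Kb x [N3-]) = sqrt(5.26e-10 x 0.1378) = 8.52e-6 M.
pOH = 5.07, so pH = 14.00 - 5.07 = 8.93.

8.93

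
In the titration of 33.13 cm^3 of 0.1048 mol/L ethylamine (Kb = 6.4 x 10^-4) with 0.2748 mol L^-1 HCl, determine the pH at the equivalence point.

5.96

n(C2H5NH2) = 0.1048 x 0.03313 = 0.003472 mol; V(HCl) at equivalence = 0.003472/0.2748 = 0.01263 L.
At equivalence the base is fully converted to C2H5NH3+; total volume = 0.04576 L, so [C2H5NH3+] = 0.003472/0.04576 = 0.07587 M.
Ka(C2H5NH3+) = Kw/Kb = 1.0e-14 / 6.4 x 10^-4 = 1.56e-11.
[H^+] = sqrt(Ka x [C2H5NH3+]) = sqrt(1.56e-11 x 0.07587) = 1.09e-6 M.
pH = -log(1.09e-6) = 5.96.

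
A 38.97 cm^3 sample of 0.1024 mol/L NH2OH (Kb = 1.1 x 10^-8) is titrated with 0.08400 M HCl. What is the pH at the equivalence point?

n(NH2OH) = 0.1024 x 0.03897 = 0.003991 mol; V(HCl) at equivalence = 0.003991/0.08400 = 0.04751 L.
At equivalence the base is fully converted to NH3OH+; total volume = 0.08648 L, so [NH3OH+] = 0.003991/0.08648 = 0.04615 M.
Ka(NH3OH+) = Kw/Kb = 1.0e-14 / 1.1 x 10^-8 = 9.09e-7.
[H^+] = sqrt(Ka x [NH3OH+]) = sqrt(9.09e-7 x 0.04615) = 0.000205 M.
pH = -log(0.000205) = 3.69.

3.69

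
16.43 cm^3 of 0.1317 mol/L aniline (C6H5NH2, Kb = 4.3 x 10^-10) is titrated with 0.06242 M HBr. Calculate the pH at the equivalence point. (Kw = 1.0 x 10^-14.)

n(C6H5NH2) = 0.1317 x 0.01643 = 0.002164 mol; V(HBr) at equivalence = 0.002164/0.06242 = 0.03467 L.
At equivalence the base is fully converted to C6H5NH3+; total volume = 0.05110 L, so [C6H5NH3+] = 0.002164/0.05110 = 0.04235 M.
Ka(C6H5NH3+) = Kw/Kb = 1.0e-14 / 4.3 x 10^-10 = 2.33e-5.
[H^+] = sqrt(Ka x [C6H5NH3+]) = sqrt(2.33e-5 x 0.04235) = 0.000992 M.
pH = -log(0.000992) = 3.00.

3.00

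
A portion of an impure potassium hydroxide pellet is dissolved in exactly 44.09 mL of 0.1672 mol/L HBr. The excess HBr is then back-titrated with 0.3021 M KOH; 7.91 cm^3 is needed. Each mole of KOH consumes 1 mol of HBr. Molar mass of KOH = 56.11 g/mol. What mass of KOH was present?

0.280 g

Total n(HBr) added = 0.1672 x 0.04409 = 0.007372 mol.
n(KOH) used = 0.3021 x 0.007910 = 0.002390 mol, which equals the excess n(HBr).
So n(HBr) consumed by the sample = 0.007372 - 0.002390 = 0.004982 mol.
n(KOH) = 0.004982 / 1 = 0.004982 mol.
mass = 0.004982 mol x 56.11 g/mol = 0.280 g.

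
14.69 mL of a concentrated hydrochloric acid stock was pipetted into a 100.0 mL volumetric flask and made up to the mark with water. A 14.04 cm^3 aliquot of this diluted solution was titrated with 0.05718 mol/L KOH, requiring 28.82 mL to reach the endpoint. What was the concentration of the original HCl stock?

n(KOH) = 0.05718 x 0.02882 = 0.001648 mol.
n(HCl) in the aliquot = 0.001648 mol.
[diluted HCl] = 0.001648 / 0.01404 = 0.1174 M.
Dilution factor = 100.0/14.69 = 6.807, so [stock] = 0.1174 x 6.807 = 0.799 M.

0.799 M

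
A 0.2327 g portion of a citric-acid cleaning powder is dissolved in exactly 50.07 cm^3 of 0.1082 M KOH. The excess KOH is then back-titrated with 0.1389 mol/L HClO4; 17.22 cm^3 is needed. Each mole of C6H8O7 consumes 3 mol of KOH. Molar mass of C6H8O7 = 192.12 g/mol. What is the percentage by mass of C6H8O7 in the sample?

83.3%

Total n(KOH) added = 0.1082 x 0.05007 = 0.005418 mol.
n(HClO4) used = 0.1389 x 0.01722 = 0.002392 mol, which equals the excess n(KOH).
So n(KOH) consumed by the sample = 0.005418 - 0.002392 = 0.003026 mol.
n(C6H8O7) = 0.003026 / 3 = 0.001009 mol.
mass C6H8O7 = 0.001009 x 192.12 = 0.1938 g, so %C6H8O7 = 0.1938/0.2327 x 100 = 83.3%.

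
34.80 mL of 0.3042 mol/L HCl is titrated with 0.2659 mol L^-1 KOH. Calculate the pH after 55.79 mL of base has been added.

12.67

n(acid) = 0.3042 x 0.03480 = 0.01059 mol; n(KOH) added = 0.2659 x 0.05579 = 0.01483 mol.
Base is in excess by 0.01483 - 0.01059 = 0.004248 mol in a total volume of 0.09059 L.
[OH^-] = 0.004248/0.09059 = 0.04690 M, so pOH = 1.33 and pH = 14.00 - 1.33 = 12.67.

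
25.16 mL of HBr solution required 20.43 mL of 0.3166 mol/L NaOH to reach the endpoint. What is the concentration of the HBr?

n(NaOH) delivered = 0.3166 x 0.02043 = 0.006468 mol.
For a 1:1 reaction, n(HBr) = 0.006468 mol.
[HBr] = 0.006468 mol / 0.02516 L = 0.257 M.

0.257 M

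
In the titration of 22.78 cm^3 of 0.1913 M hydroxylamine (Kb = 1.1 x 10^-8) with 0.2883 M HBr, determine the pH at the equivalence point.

n(NH2OH) = 0.1913 x 0.02278 = 0.004358 mol; V(HBr) at equivalence = 0.004358/0.2883 = 0.01512 L.
At equivalence the base is fully converted to NH3OH+; total volume = 0.03790 L, so [NH3OH+] = 0.004358/0.03790 = 0.1150 M.
Ka(NH3OH+) = Kw/Kb = 1.0e-14 / 1.1 x 10^-8 = 9.09e-7.
[H^+] = sqrt(Ka x [NH3OH+]) = sqrt(9.09e-7 x 0.1150) = 0.000323 M.
pH = -log(0.000323) = 3.49.

3.49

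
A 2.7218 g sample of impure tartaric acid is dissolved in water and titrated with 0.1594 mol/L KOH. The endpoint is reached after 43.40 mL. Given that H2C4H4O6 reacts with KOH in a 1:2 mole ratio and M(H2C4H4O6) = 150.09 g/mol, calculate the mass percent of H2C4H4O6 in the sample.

n(KOH) = 0.1594 x 0.04340 = 0.006918 mol.
n(H2C4H4O6) = 0.006918 / 2 = 0.003459 mol.
mass of H2C4H4O6 = 0.003459 x 150.09 = 0.5192 g.
% purity = 0.5192 / 2.7218 x 100 = 19.1%.

19.1%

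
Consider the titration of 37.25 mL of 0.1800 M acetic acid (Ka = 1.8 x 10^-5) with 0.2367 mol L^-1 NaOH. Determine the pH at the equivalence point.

n(CH3COOH) = 0.1800 x 0.03725 = 0.006705 mol; V(NaOH) at equivalence = 0.006705/0.2367 = 0.02833 L.
At equivalence all the acid is converted to CH3COO-; total volume = 0.03725 + 0.02833 = 0.06558 L, so [CH3COO-] = 0.006705/0.06558 = 0.1022 M.
Kb = Kw/Ka = 1.0e-14 / 1.8 x 10^-5 = 5.56e-10.
[OH^-] = sqrt(Kb x [CH3COO-]) = sqrt(5.56e-10 x 0.1022) = 7.54e-6 M.
pOH = 5.12, so pH = 14.00 - 5.12 = 8.88.

8.88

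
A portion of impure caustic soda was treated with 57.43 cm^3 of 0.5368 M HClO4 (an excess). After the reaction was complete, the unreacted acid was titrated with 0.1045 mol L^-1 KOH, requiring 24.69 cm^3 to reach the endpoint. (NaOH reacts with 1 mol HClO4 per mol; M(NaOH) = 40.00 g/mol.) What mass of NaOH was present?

Total n(HClO4) added = 0.5368 x 0.05743 = 0.03083 mol.
n(KOH) used = 0.1045 x 0.02469 = 0.002580 mol, which equals the excess n(HClO4).
So n(HClO4) consumed by the sample = 0.03083 - 0.002580 = 0.02825 mol.
n(NaOH) = 0.02825 / 1 = 0.02825 mol.
mass = 0.02825 mol x 40.00 g/mol = 1.13 g.

1.13 g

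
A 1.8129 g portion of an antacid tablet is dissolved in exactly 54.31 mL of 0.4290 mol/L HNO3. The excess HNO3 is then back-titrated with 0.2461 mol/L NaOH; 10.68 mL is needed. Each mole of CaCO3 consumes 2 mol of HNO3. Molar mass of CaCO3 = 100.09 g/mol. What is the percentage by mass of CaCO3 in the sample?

57.1%

Total n(HNO3) added = 0.4290 x 0.05431 = 0.02330 mol.
n(NaOH) used = 0.2461 x 0.01068 = 0.002628 mol, which equals the excess n(HNO3).
So n(HNO3) consumed by the sample = 0.02330 - 0.002628 = 0.02067 mol.
n(CaCO3) = 0.02067 / 2 = 0.01034 mol.
mass CaCO3 = 0.01034 x 100.09 = 1.034 g, so %CaCO3 = 1.034/1.8129 x 100 = 57.1%.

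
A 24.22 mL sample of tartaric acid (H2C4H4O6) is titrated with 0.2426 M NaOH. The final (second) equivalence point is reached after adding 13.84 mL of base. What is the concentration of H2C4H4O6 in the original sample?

0.0693 M

n(NaOH) = 0.2426 x 0.01384 = 0.003358 mol.
At the final (second) equivalence point, 2 mol OH^- react per mol H2C4H4O6, so n(H2C4H4O6) = 0.003358 / 2 = 0.001679 mol.
[H2C4H4O6] = 0.001679 / 0.02422 L = 0.0693 M.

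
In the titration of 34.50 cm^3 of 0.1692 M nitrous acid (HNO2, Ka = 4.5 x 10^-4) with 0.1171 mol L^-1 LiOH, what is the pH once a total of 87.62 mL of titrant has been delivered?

12.56

n(acid) = 0.1692 x 0.03450 = 0.005837 mol; n(LiOH) added = 0.1171 x 0.08762 = 0.01026 mol.
Base is in excess by 0.01026 - 0.005837 = 0.004423 mol in a total volume of 0.1221 L.
[OH^-] = 0.004423/0.1221 = 0.03622 M, so pOH = 1.44 and pH = 14.00 - 1.44 = 12.56.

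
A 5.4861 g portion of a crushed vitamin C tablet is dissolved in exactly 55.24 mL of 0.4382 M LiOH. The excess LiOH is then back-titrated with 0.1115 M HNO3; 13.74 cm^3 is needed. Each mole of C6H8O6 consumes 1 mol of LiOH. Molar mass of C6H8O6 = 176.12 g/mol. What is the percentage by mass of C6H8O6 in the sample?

72.8%

Total n(LiOH) added = 0.4382 x 0.05524 = 0.02421 mol.
n(HNO3) used = 0.1115 x 0.01374 = 0.001532 mol, which equals the excess n(LiOH).
So n(LiOH) consumed by the sample = 0.02421 - 0.001532 = 0.02267 mol.
n(C6H8O6) = 0.02267 / 1 = 0.02267 mol.
mass C6H8O6 = 0.02267 x 176.12 = 3.993 g, so %C6H8O6 = 3.993/5.4861 x 100 = 72.8%.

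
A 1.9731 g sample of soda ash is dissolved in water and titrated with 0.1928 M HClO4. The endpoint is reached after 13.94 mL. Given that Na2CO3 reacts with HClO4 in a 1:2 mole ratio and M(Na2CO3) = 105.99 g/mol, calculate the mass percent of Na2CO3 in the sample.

n(HClO4) = 0.1928 x 0.01394 = 0.002688 mol.
n(Na2CO3) = 0.002688 / 2 = 0.001344 mol.
mass of Na2CO3 = 0.001344 x 105.99 = 0.1424 g.
% purity = 0.1424 / 1.9731 x 100 = 7.22%.

7.22%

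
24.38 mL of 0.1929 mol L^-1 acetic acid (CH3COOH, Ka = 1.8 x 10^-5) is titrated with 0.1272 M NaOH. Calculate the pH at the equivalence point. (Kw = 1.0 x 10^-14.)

8.81

n(CH3COOH) = 0.1929 x 0.02438 = 0.004703 mol; V(NaOH) at equivalence = 0.004703/0.1272 = 0.03697 L.
At equivalence all the acid is converted to CH3COO-; total volume = 0.02438 + 0.03697 = 0.06135 L, so [CH3COO-] = 0.004703/0.06135 = 0.07665 M.
Kb = Kw/Ka = 1.0e-14 / 1.8 x 10^-5 = 5.56e-10.
[OH^-] = sqrt(Kb x [CH3COO-]) = sqrt(5.56e-10 x 0.07665) = 6.53e-6 M.
pOH = 5.19, so pH = 14.00 - 5.19 = 8.81.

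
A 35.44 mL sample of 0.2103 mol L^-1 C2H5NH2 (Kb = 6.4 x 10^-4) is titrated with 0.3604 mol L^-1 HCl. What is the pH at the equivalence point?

n(C2H5NH2) = 0.2103 x 0.03544 = 0.007453 mol; V(HCl) at equivalence = 0.007453/0.3604 = 0.02068 L.
At equivalence the base is fully converted to C2H5NH3+; total volume = 0.05612 L, so [C2H5NH3+] = 0.007453/0.05612 = 0.1328 M.
Ka(C2H5NH3+) = Kw/Kb = 1.0e-14 / 6.4 x 10^-4 = 1.56e-11.
[H^+] = sqrt(Ka x [C2H5NH3+]) = sqrt(1.56e-11 x 0.1328) = 1.44e-6 M.
pH = -log(1.44e-6) = 5.84.

5.84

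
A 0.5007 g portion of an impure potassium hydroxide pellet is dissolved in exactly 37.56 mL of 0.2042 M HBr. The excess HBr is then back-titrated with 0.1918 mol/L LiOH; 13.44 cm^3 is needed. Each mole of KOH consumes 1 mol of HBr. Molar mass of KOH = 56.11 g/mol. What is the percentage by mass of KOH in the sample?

Total n(HBr) added = 0.2042 x 0.03756 = 0.007670 mol.
n(LiOH) used = 0.1918 x 0.01344 = 0.002578 mol, which equals the excess n(HBr).
So n(HBr) consumed by the sample = 0.007670 - 0.002578 = 0.005092 mol.
n(KOH) = 0.005092 / 1 = 0.005092 mol.
mass KOH = 0.005092 x 56.11 = 0.2857 g, so %KOH = 0.2857/0.5007 x 100 = 57.1%.

57.1%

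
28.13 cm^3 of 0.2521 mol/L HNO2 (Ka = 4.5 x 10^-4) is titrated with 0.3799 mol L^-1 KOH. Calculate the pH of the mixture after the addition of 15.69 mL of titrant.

4.07

Initial n(HNO2) = 0.2521 x 0.02813 = 0.007092 mol.
n(KOH) added = 0.3799 x 0.01569 = 0.005961 mol, converting that many moles of HNO2 to NO2-.
Remaining n(HNO2) = 0.001131 mol; n(NO2-) = 0.005961 mol.
By Henderson-Hasselbalch, pH = pKa + log([A^-]/[HA]) = 3.35 + log(0.005961/0.001131) = 3.35 + (+0.72) = 4.07.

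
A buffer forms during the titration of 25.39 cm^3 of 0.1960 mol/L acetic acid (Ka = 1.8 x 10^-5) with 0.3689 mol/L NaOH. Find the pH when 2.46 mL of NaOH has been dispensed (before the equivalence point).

Initial n(CH3COOH) = 0.1960 x 0.02539 = 0.004976 mol.
n(NaOH) added = 0.3689 x 0.002460 = 0.0009075 mol, converting that many moles of CH3COOH to CH3COO-.
Remaining n(CH3COOH) = 0.004069 mol; n(CH3COO-) = 0.0009075 mol.
By Henderson-Hasselbalch, pH = pKa + log([A^-]/[HA]) = 4.74 + log(0.0009075/0.004069) = 4.74 + (-0.65) = 4.09.

4.09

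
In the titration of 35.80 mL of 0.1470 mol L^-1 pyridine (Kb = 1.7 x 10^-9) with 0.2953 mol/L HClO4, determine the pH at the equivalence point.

3.12

n(C5H5N) = 0.1470 x 0.03580 = 0.005263 mol; V(HClO4) at equivalence = 0.005263/0.2953 = 0.01782 L.
At equivalence the base is fully converted to C5H5NH+; total volume = 0.05362 L, so [C5H5NH+] = 0.005263/0.05362 = 0.09814 M.
Ka(C5H5NH+) = Kw/Kb = 1.0e-14 / 1.7 x 10^-9 = 5.88e-6.
[H^+] = sqrt(Ka x [C5H5NH+]) = sqrt(5.88e-6 x 0.09814) = 0.000760 M.
pH = -log(0.000760) = 3.12.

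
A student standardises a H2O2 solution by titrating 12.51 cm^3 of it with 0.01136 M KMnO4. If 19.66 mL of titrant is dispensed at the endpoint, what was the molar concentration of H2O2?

n(KMnO4) = 0.01136 x 0.01966 = 0.0002233 mol.
From the balanced equation, 2 mol KMnO4 reacts with 5 mol H2O2, so n(H2O2) = 0.0002233 x 5/2 = 0.0005583 mol.
[H2O2] = 0.0005583 / 0.01251 L = 0.0446 M.

0.0446 M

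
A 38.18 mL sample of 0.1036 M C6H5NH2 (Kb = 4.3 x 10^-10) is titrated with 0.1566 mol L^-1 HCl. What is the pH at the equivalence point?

2.92

n(C6H5NH2) = 0.1036 x 0.03818 = 0.003955 mol; V(HCl) at equivalence = 0.003955/0.1566 = 0.02526 L.
At equivalence the base is fully converted to C6H5NH3+; total volume = 0.06344 L, so [C6H5NH3+] = 0.003955/0.06344 = 0.06235 M.
Ka(C6H5NH3+) = Kw/Kb = 1.0e-14 / 4.3 x 10^-10 = 2.33e-5.
[H^+] = sqrt(Ka x [C6H5NH3+]) = sqrt(2.33e-5 x 0.06235) = 0.00120 M.
pH = -log(0.00120) = 2.92.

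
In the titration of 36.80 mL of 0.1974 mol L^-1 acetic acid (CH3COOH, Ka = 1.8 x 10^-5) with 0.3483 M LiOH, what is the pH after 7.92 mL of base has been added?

4.53

Initial n(CH3COOH) = 0.1974 x 0.03680 = 0.007264 mol.
n(LiOH) added = 0.3483 x 0.007920 = 0.002759 mol, converting that many moles of CH3COOH to CH3COO-.
Remaining n(CH3COOH) = 0.004506 mol; n(CH3COO-) = 0.002759 mol.
By Henderson-Hasselbalch, pH = pKa + log([A^-]/[HA]) = 4.74 + log(0.002759/0.004506) = 4.74 + (-0.21) = 4.53.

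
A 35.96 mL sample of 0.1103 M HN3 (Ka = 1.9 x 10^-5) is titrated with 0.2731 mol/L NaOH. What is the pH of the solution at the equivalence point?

8.81

n(HN3) = 0.1103 x 0.03596 = 0.003966 mol; V(NaOH) at equivalence = 0.003966/0.2731 = 0.01452 L.
At equivalence all the acid is converted to N3-; total volume = 0.03596 + 0.01452 = 0.05048 L, so [N3-] = 0.003966/0.05048 = 0.07857 M.
Kb = Kw/Ka = 1.0e-14 / 1.9 x 10^-5 = 5.26e-10.
[OH^-] = sqrt(Kb x [N3-]) = sqrt(5.26e-10 x 0.07857) = 6.43e-6 M.
pOH = 5.19, so pH = 14.00 - 5.19 = 8.81.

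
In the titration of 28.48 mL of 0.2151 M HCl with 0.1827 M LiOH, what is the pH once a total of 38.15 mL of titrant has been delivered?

12.10

n(acid) = 0.2151 x 0.02848 = 0.006126 mol; n(LiOH) added = 0.1827 x 0.03815 = 0.006970 mol.
Base is in excess by 0.006970 - 0.006126 = 0.0008440 mol in a total volume of 0.06663 L.
[OH^-] = 0.0008440/0.06663 = 0.01267 M, so pOH = 1.90 and pH = 14.00 - 1.90 = 12.10.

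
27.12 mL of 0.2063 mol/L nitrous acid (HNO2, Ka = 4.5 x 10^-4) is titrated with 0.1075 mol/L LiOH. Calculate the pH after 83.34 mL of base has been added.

12.48

n(acid) = 0.2063 x 0.02712 = 0.005595 mol; n(LiOH) added = 0.1075 x 0.08334 = 0.008959 mol.
Base is in excess by 0.008959 - 0.005595 = 0.003364 mol in a total volume of 0.1105 L.
[OH^-] = 0.003364/0.1105 = 0.03046 M, so pOH = 1.52 and pH = 14.00 - 1.52 = 12.48.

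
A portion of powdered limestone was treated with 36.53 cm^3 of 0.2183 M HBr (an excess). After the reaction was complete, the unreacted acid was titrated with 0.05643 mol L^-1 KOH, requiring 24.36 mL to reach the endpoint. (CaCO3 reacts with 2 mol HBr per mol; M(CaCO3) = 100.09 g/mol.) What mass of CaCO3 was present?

Total n(HBr) added = 0.2183 x 0.03653 = 0.007974 mol.
n(KOH) used = 0.05643 x 0.02436 = 0.001375 mol, which equals the excess n(HBr).
So n(HBr) consumed by the sample = 0.007974 - 0.001375 = 0.006600 mol.
n(CaCO3) = 0.006600 / 2 = 0.003300 mol.
mass = 0.003300 mol x 100.09 g/mol = 0.330 g.

0.330 g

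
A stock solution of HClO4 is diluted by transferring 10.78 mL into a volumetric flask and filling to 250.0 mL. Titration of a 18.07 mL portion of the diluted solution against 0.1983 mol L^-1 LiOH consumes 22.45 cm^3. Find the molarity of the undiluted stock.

n(LiOH) = 0.1983 x 0.02245 = 0.004452 mol.
n(HClO4) in the aliquot = 0.004452 mol.
[diluted HClO4] = 0.004452 / 0.01807 = 0.2464 M.
Dilution factor = 250.0/10.78 = 23.19, so [stock] = 0.2464 x 23.19 = 5.71 M.

5.71 M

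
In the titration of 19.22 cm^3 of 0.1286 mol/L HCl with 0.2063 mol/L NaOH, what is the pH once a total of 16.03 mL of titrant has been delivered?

12.37

n(acid) = 0.1286 x 0.01922 = 0.002472 mol; n(NaOH) added = 0.2063 x 0.01603 = 0.003307 mol.
Base is in excess by 0.003307 - 0.002472 = 0.0008353 mol in a total volume of 0.03525 L.
[OH^-] = 0.0008353/0.03525 = 0.02370 M, so pOH = 1.63 and pH = 14.00 - 1.63 = 12.37.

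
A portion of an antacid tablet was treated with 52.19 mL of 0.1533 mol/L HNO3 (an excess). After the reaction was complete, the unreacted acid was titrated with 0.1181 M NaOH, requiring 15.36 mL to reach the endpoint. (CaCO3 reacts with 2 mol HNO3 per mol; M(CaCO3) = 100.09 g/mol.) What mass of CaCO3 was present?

Total n(HNO3) added = 0.1533 x 0.05219 = 0.008001 mol.
n(NaOH) used = 0.1181 x 0.01536 = 0.001814 mol, which equals the excess n(HNO3).
So n(HNO3) consumed by the sample = 0.008001 - 0.001814 = 0.006187 mol.
n(CaCO3) = 0.006187 / 2 = 0.003093 mol.
mass = 0.003093 mol x 100.09 g/mol = 0.310 g.

0.310 g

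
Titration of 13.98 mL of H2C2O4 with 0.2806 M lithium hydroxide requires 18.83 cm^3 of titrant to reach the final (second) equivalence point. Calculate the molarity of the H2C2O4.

n(LiOH) = 0.2806 x 0.01883 = 0.005284 mol.
At the final (second) equivalence point, 2 mol OH^- react per mol H2C2O4, so n(H2C2O4) = 0.005284 / 2 = 0.002642 mol.
[H2C2O4] = 0.002642 / 0.01398 L = 0.189 M.

0.189 M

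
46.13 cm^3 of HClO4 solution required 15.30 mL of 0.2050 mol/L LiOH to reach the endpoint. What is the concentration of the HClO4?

n(LiOH) delivered = 0.2050 x 0.01530 = 0.003136 mol.
For a 1:1 reaction, n(HClO4) = 0.003136 mol.
[HClO4] = 0.003136 mol / 0.04613 L = 0.0680 M.

0.0680 M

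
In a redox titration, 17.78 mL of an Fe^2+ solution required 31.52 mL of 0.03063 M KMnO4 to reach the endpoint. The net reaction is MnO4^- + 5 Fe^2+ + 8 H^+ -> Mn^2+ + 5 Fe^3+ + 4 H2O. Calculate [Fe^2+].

0.272 M

n(KMnO4) = 0.03063 x 0.03152 = 0.0009655 mol.
From the balanced equation, 1 mol KMnO4 reacts with 5 mol Fe^2+, so n(Fe^2+) = 0.0009655 x 5/1 = 0.004827 mol.
[Fe^2+] = 0.004827 / 0.01778 L = 0.272 M.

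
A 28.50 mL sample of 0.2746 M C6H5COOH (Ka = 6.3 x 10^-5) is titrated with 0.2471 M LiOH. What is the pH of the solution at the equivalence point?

8.66

n(C6H5COOH) = 0.2746 x 0.02850 = 0.007826 mol; V(LiOH) at equivalence = 0.007826/0.2471 = 0.03167 L.
At equivalence all the acid is converted to C6H5COO-; total volume = 0.02850 + 0.03167 = 0.06017 L, so [C6H5COO-] = 0.007826/0.06017 = 0.1301 M.
Kb = Kw/Ka = 1.0e-14 / 6.3 x 10^-5 = 1.59e-10.
[OH^-] = sqrt(Kb x [C6H5COO-]) = sqrt(1.59e-10 x 0.1301) = 4.54e-6 M.
pOH = 5.34, so pH = 14.00 - 5.34 = 8.66.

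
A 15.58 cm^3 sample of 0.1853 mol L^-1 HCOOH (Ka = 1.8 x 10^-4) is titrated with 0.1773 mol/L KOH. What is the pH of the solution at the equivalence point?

n(HCOOH) = 0.1853 x 0.01558 = 0.002887 mol; V(KOH) at equivalence = 0.002887/0.1773 = 0.01628 L.
At equivalence all the acid is converted to HCOO-; total volume = 0.01558 + 0.01628 = 0.03186 L, so [HCOO-] = 0.002887/0.03186 = 0.09061 M.
Kb = Kw/Ka = 1.0e-14 / 1.8 x 10^-4 = 5.56e-11.
[OH^-] = sqrt(Kb x [HCOO-]) = sqrt(5.56e-11 x 0.09061) = 2.24e-6 M.
pOH = 5.65, so pH = 14.00 - 5.65 = 8.35.

8.35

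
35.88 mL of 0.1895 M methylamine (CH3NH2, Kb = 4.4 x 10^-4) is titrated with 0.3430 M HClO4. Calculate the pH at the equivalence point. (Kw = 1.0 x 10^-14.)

n(CH3NH2) = 0.1895 x 0.03588 = 0.006799 mol; V(HClO4) at equivalence = 0.006799/0.3430 = 0.01982 L.
At equivalence the base is fully converted to CH3NH3+; total volume = 0.05570 L, so [CH3NH3+] = 0.006799/0.05570 = 0.1221 M.
Ka(CH3NH3+) = Kw/Kb = 1.0e-14 / 4.4 x 10^-4 = 2.27e-11.
[H^+] = sqrt(Ka x [CH3NH3+]) = sqrt(2.27e-11 x 0.1221) = 1.67e-6 M.
pH = -log(1.67e-6) = 5.78.

5.78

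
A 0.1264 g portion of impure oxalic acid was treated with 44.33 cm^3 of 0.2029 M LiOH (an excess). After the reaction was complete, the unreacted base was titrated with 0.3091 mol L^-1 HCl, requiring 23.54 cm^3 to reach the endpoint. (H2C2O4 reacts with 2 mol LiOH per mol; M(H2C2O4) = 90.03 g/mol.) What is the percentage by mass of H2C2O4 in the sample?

Total n(LiOH) added = 0.2029 x 0.04433 = 0.008995 mol.
n(HCl) used = 0.3091 x 0.02354 = 0.007276 mol, which equals the excess n(LiOH).
So n(LiOH) consumed by the sample = 0.008995 - 0.007276 = 0.001718 mol.
n(H2C2O4) = 0.001718 / 2 = 0.0008592 mol.
mass H2C2O4 = 0.0008592 x 90.03 = 0.07735 g, so %H2C2O4 = 0.07735/0.1264 x 100 = 61.2%.

61.2%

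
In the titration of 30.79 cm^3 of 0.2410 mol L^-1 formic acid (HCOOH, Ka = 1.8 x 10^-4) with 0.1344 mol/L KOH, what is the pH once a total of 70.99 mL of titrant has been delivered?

n(acid) = 0.2410 x 0.03079 = 0.007420 mol; n(KOH) added = 0.1344 x 0.07099 = 0.009541 mol.
Base is in excess by 0.009541 - 0.007420 = 0.002121 mol in a total volume of 0.1018 L.
[OH^-] = 0.002121/0.1018 = 0.02084 M, so pOH = 1.68 and pH = 14.00 - 1.68 = 12.32.

12.32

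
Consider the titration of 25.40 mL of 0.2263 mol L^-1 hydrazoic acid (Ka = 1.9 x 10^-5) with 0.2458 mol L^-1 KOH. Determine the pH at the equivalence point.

8.90

n(HN3) = 0.2263 x 0.02540 = 0.005748 mol; V(KOH) at equivalence = 0.005748/0.2458 = 0.02338 L.
At equivalence all the acid is converted to N3-; total volume = 0.02540 + 0.02338 = 0.04878 L, so [N3-] = 0.005748/0.04878 = 0.1178 M.
Kb = Kw/Ka = 1.0e-14 / 1.9 x 10^-5 = 5.26e-10.
[OH^-] = sqrt(Kb x [N3-]) = sqrt(5.26e-10 x 0.1178) = 7.87e-6 M.
pOH = 5.10, so pH = 14.00 - 5.10 = 8.90.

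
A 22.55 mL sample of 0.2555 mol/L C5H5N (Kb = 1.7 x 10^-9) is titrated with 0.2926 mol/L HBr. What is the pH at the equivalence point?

n(C5H5N) = 0.2555 x 0.02255 = 0.005762 mol; V(HBr) at equivalence = 0.005762/0.2926 = 0.01969 L.
At equivalence the base is fully converted to C5H5NH+; total volume = 0.04224 L, so [C5H5NH+] = 0.005762/0.04224 = 0.1364 M.
Ka(C5H5NH+) = Kw/Kb = 1.0e-14 / 1.7 x 10^-9 = 5.88e-6.
[H^+] = sqrt(Ka x [C5H5NH+]) = sqrt(5.88e-6 x 0.1364) = 0.000896 M.
pH = -log(0.000896) = 3.05.

3.05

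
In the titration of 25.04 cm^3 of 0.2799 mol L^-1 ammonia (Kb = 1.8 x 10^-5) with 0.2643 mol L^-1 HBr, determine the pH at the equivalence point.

n(NH3) = 0.2799 x 0.02504 = 0.007009 mol; V(HBr) at equivalence = 0.007009/0.2643 = 0.02652 L.
At equivalence the base is fully converted to NH4+; total volume = 0.05156 L, so [NH4+] = 0.007009/0.05156 = 0.1359 M.
Ka(NH4+) = Kw/Kb = 1.0e-14 / 1.8 x 10^-5 = 5.56e-10.
[H^+] = sqrt(Ka x [NH4+]) = sqrt(5.56e-10 x 0.1359) = 8.69e-6 M.
pH = -log(8.69e-6) = 5.06.

5.06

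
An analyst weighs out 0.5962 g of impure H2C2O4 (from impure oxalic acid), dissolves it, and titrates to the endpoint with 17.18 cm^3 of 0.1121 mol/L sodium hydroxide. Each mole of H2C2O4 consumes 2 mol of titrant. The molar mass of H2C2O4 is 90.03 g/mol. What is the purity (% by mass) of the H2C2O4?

n(NaOH) = 0.1121 x 0.01718 = 0.001926 mol.
n(H2C2O4) = 0.001926 / 2 = 0.0009629 mol.
mass of H2C2O4 = 0.0009629 x 90.03 = 0.08669 g.
% purity = 0.08669 / 0.5962 x 100 = 14.5%.

14.5%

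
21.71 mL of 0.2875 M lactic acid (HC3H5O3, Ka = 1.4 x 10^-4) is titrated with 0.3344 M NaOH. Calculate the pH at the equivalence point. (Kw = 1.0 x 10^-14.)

n(HC3H5O3) = 0.2875 x 0.02171 = 0.006242 mol; V(NaOH) at equivalence = 0.006242/0.3344 = 0.01867 L.
At equivalence all the acid is converted to C3H5O3-; total volume = 0.02171 + 0.01867 = 0.04038 L, so [C3H5O3-] = 0.006242/0.04038 = 0.1546 M.
Kb = Kw/Ka = 1.0e-14 / 1.4 x 10^-4 = 7.14e-11.
[OH^-] = sqrt(Kb x [C3H5O3-]) = sqrt(7.14e-11 x 0.1546) = 3.32e-6 M.
pOH = 5.48, so pH = 14.00 - 5.48 = 8.52.

8.52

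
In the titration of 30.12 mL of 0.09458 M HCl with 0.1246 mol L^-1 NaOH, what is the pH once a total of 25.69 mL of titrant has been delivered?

11.80

n(acid) = 0.09458 x 0.03012 = 0.002849 mol; n(NaOH) added = 0.1246 x 0.02569 = 0.003201 mol.
Base is in excess by 0.003201 - 0.002849 = 0.0003522 mol in a total volume of 0.05581 L.
[OH^-] = 0.0003522/0.05581 = 0.006311 M, so pOH = 2.20 and pH = 14.00 - 2.20 = 11.80.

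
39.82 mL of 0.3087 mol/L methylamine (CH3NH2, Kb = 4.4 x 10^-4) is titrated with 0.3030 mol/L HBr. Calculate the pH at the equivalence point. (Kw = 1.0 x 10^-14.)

n(CH3NH2) = 0.3087 x 0.03982 = 0.01229 mol; V(HBr) at equivalence = 0.01229/0.3030 = 0.04057 L.
At equivalence the base is fully converted to CH3NH3+; total volume = 0.08039 L, so [CH3NH3+] = 0.01229/0.08039 = 0.1529 M.
Ka(CH3NH3+) = Kw/Kb = 1.0e-14 / 4.4 x 10^-4 = 2.27e-11.
[H^+] = sqrt(Ka x [CH3NH3+]) = sqrt(2.27e-11 x 0.1529) = 1.86e-6 M.
pH = -log(1.86e-6) = 5.73.

5.73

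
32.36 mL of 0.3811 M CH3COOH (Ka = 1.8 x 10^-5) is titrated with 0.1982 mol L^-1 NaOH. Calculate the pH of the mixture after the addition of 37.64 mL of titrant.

4.93

Initial n(CH3COOH) = 0.3811 x 0.03236 = 0.01233 mol.
n(NaOH) added = 0.1982 x 0.03764 = 0.007460 mol, converting that many moles of CH3COOH to CH3COO-.
Remaining n(CH3COOH) = 0.004872 mol; n(CH3COO-) = 0.007460 mol.
By Henderson-Hasselbalch, pH = pKa + log([A^-]/[HA]) = 4.74 + log(0.007460/0.004872) = 4.74 + (+0.19) = 4.93.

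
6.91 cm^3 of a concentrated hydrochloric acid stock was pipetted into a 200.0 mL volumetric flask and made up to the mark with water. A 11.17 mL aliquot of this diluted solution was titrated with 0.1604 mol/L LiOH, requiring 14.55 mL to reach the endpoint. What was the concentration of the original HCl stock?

6.05 M

n(LiOH) = 0.1604 x 0.01455 = 0.002334 mol.
n(HCl) in the aliquot = 0.002334 mol.
[diluted HCl] = 0.002334 / 0.01117 = 0.2089 M.
Dilution factor = 200.0/6.910 = 28.94, so [stock] = 0.2089 x 28.94 = 6.05 M.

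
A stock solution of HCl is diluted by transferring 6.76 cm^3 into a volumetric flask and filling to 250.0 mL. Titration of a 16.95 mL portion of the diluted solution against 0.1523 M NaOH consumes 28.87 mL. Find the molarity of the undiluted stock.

9.59 M

n(NaOH) = 0.1523 x 0.02887 = 0.004397 mol.
n(HCl) in the aliquot = 0.004397 mol.
[diluted HCl] = 0.004397 / 0.01695 = 0.2594 M.
Dilution factor = 250.0/6.760 = 36.98, so [stock] = 0.2594 x 36.98 = 9.59 M.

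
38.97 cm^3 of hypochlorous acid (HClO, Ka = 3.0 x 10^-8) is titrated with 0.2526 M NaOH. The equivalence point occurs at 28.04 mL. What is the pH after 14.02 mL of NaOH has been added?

14.02 mL is exactly half the equivalence volume (28.04/2), i.e. the half-equivalence point.
There, n(HA) = n(A^-), so pH = pKa = -log(3.0 x 10^-8) = 7.52.

7.52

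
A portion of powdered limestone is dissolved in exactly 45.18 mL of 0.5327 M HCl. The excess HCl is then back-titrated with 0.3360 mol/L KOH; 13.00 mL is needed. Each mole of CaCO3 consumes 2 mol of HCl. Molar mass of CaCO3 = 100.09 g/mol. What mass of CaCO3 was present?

0.986 g

Total n(HCl) added = 0.5327 x 0.04518 = 0.02407 mol.
n(KOH) used = 0.3360 x 0.01300 = 0.004368 mol, which equals the excess n(HCl).
So n(HCl) consumed by the sample = 0.02407 - 0.004368 = 0.01970 mol.
n(CaCO3) = 0.01970 / 2 = 0.009850 mol.
mass = 0.009850 mol x 100.09 g/mol = 0.986 g.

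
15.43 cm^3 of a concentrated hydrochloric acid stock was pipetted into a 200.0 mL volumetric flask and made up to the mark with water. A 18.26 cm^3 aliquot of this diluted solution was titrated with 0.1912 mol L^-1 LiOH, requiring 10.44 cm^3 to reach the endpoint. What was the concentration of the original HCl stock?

n(LiOH) = 0.1912 x 0.01044 = 0.001996 mol.
n(HCl) in the aliquot = 0.001996 mol.
[diluted HCl] = 0.001996 / 0.01826 = 0.1093 M.
Dilution factor = 200.0/15.43 = 12.96, so [stock] = 0.1093 x 12.96 = 1.42 M.

1.42 M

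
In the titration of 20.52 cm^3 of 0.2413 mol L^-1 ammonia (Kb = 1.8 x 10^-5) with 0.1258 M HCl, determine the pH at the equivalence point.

5.17

n(NH3) = 0.2413 x 0.02052 = 0.004951 mol; V(HCl) at equivalence = 0.004951/0.1258 = 0.03936 L.
At equivalence the base is fully converted to NH4+; total volume = 0.05988 L, so [NH4+] = 0.004951/0.05988 = 0.08269 M.
Ka(NH4+) = Kw/Kb = 1.0e-14 / 1.8 x 10^-5 = 5.56e-10.
[H^+] = sqrt(Ka x [NH4+]) = sqrt(5.56e-10 x 0.08269) = 6.78e-6 M.
pH = -log(6.78e-6) = 5.17.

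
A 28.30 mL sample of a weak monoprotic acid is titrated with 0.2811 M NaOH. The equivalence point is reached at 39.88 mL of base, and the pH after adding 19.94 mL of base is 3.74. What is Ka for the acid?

1.8 x 10^-4

19.94 mL is half of the equivalence volume, so this is the half-equivalence point where [HA] = [A^-].
At half-equivalence pH = pKa, so pKa = 3.74.
Ka = 10^(-3.74) = 1.8 x 10^-4.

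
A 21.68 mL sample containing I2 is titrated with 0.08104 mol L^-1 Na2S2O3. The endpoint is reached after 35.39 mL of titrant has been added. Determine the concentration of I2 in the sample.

0.0661 M

n(Na2S2O3) = 0.08104 x 0.03539 = 0.002868 mol.
From the balanced equation, 2 mol Na2S2O3 reacts with 1 mol I2, so n(I2) = 0.002868 x 1/2 = 0.001434 mol.
[I2] = 0.001434 / 0.02168 L = 0.0661 M.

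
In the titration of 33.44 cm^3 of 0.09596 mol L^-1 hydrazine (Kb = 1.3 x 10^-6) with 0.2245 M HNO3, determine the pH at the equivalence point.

4.64

n(N2H4) = 0.09596 x 0.03344 = 0.003209 mol; V(HNO3) at equivalence = 0.003209/0.2245 = 0.01429 L.
At equivalence the base is fully converted to N2H5+; total volume = 0.04773 L, so [N2H5+] = 0.003209/0.04773 = 0.06723 M.
Ka(N2H5+) = Kw/Kb = 1.0e-14 / 1.3 x 10^-6 = 7.69e-9.
[H^+] = sqrt(Ka x [N2H5+]) = sqrt(7.69e-9 x 0.06723) = 2.27e-5 M.
pH = -log(2.27e-5) = 4.64.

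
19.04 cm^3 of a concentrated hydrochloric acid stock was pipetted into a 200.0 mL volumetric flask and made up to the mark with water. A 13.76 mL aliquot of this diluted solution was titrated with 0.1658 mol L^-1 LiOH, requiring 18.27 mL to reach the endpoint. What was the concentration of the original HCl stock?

n(LiOH) = 0.1658 x 0.01827 = 0.003029 mol.
n(HCl) in the aliquot = 0.003029 mol.
[diluted HCl] = 0.003029 / 0.01376 = 0.2201 M.
Dilution factor = 200.0/19.04 = 10.50, so [stock] = 0.2201 x 10.50 = 2.31 M.

2.31 M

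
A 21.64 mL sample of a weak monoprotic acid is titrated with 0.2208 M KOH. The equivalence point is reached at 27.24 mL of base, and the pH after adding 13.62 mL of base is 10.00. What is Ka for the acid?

13.62 mL is half of the equivalence volume, so this is the half-equivalence point where [HA] = [A^-].
At half-equivalence pH = pKa, so pKa = 10.00.
Ka = 10^(-10.00) = 1.0 x 10^-10.

1.0 x 10^-10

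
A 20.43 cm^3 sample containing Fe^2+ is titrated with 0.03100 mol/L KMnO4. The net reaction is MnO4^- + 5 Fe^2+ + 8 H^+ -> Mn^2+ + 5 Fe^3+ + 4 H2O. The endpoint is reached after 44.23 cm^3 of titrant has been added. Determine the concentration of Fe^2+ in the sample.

n(KMnO4) = 0.03100 x 0.04423 = 0.001371 mol.
From the balanced equation, 1 mol KMnO4 reacts with 5 mol Fe^2+, so n(Fe^2+) = 0.001371 x 5/1 = 0.006856 mol.
[Fe^2+] = 0.006856 / 0.02043 L = 0.336 M.

0.336 M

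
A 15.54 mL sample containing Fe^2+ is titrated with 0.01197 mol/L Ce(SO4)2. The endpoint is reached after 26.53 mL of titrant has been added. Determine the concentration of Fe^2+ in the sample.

n(Ce(SO4)2) = 0.01197 x 0.02653 = 0.0003176 mol.
From the balanced equation, 1 mol Ce(SO4)2 reacts with 1 mol Fe^2+, so n(Fe^2+) = 0.0003176 x 1/1 = 0.0003176 mol.
[Fe^2+] = 0.0003176 / 0.01554 L = 0.0204 M.

0.0204 M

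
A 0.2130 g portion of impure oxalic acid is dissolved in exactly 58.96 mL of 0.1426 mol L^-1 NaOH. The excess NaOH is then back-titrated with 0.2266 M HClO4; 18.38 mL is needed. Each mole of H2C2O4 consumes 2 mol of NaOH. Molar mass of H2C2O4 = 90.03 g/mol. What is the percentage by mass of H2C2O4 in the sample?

Total n(NaOH) added = 0.1426 x 0.05896 = 0.008408 mol.
n(HClO4) used = 0.2266 x 0.01838 = 0.004165 mol, which equals the excess n(NaOH).
So n(NaOH) consumed by the sample = 0.008408 - 0.004165 = 0.004243 mol.
n(H2C2O4) = 0.004243 / 2 = 0.002121 mol.
mass H2C2O4 = 0.002121 x 90.03 = 0.1910 g, so %H2C2O4 = 0.1910/0.2130 x 100 = 89.7%.

89.7%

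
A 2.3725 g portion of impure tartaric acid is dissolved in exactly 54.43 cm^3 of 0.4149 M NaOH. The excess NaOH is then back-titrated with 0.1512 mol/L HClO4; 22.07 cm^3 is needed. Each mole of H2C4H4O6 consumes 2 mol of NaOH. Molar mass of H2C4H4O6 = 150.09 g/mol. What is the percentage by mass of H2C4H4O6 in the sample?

60.9%

Total n(NaOH) added = 0.4149 x 0.05443 = 0.02258 mol.
n(HClO4) used = 0.1512 x 0.02207 = 0.003337 mol, which equals the excess n(NaOH).
So n(NaOH) consumed by the sample = 0.02258 - 0.003337 = 0.01925 mol.
n(H2C4H4O6) = 0.01925 / 2 = 0.009623 mol.
mass H2C4H4O6 = 0.009623 x 150.09 = 1.444 g, so %H2C4H4O6 = 1.444/2.3725 x 100 = 60.9%.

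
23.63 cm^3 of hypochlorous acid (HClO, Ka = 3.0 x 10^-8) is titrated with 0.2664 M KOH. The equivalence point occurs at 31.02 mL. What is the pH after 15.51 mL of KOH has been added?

15.51 mL is exactly half the equivalence volume (31.02/2), i.e. the half-equivalence point.
There, n(HA) = n(A^-), so pH = pKa = -log(3.0 x 10^-8) = 7.52.

7.52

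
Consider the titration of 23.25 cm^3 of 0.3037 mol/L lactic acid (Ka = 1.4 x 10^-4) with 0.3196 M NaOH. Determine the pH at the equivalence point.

n(HC3H5O3) = 0.3037 x 0.02325 = 0.007061 mol; V(NaOH) at equivalence = 0.007061/0.3196 = 0.02209 L.
At equivalence all the acid is converted to C3H5O3-; total volume = 0.02325 + 0.02209 = 0.04534 L, so [C3H5O3-] = 0.007061/0.04534 = 0.1557 M.
Kb = Kw/Ka = 1.0e-14 / 1.4 x 10^-4 = 7.14e-11.
[OH^-] = sqrt(Kb x [C3H5O3-]) = sqrt(7.14e-11 x 0.1557) = 3.34e-6 M.
pOH = 5.48, so pH = 14.00 - 5.48 = 8.52.

8.52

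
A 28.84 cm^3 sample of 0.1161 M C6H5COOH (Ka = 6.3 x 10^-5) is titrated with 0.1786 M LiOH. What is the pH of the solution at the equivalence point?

8.52

n(C6H5COOH) = 0.1161 x 0.02884 = 0.003348 mol; V(LiOH) at equivalence = 0.003348/0.1786 = 0.01875 L.
At equivalence all the acid is converted to C6H5COO-; total volume = 0.02884 + 0.01875 = 0.04759 L, so [C6H5COO-] = 0.003348/0.04759 = 0.07036 M.
Kb = Kw/Ka = 1.0e-14 / 6.3 x 10^-5 = 1.59e-10.
[OH^-] = sqrt(Kb x [C6H5COO-]) = sqrt(1.59e-10 x 0.07036) = 3.34e-6 M.
pOH = 5.48, so pH = 14.00 - 5.48 = 8.52.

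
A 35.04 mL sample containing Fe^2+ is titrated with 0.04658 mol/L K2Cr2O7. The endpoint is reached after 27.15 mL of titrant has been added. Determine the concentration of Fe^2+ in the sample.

n(K2Cr2O7) = 0.04658 x 0.02715 = 0.001265 mol.
From the balanced equation, 1 mol K2Cr2O7 reacts with 6 mol Fe^2+, so n(Fe^2+) = 0.001265 x 6/1 = 0.007588 mol.
[Fe^2+] = 0.007588 / 0.03504 L = 0.217 M.

0.217 M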